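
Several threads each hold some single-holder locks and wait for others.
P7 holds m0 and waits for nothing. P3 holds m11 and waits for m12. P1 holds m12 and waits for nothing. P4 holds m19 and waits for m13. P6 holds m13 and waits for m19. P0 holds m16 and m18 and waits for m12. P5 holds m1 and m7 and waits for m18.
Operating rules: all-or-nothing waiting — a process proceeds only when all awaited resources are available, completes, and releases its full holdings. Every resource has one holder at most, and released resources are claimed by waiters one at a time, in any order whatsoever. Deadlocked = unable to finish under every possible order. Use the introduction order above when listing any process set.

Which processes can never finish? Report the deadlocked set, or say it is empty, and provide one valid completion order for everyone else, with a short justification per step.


Deadlocked set: P4 and P6.
Key observation: the loop P4 -> P6 -> P4 blocks itself forever; no other process is dragged down with it.
The rest can finish in the order P1, P0, P5, P7, P3.
Verifying each step:
  P1 waits on nothing -> runs at once and releases m12
  run P0 (all its waits — m12 — are resolved); releases m16 and m18
  run P5 (all its waits — m18 — are resolved); releases m1 and m7
  P7 waits on nothing -> runs at once and releases m0
  run P3 (all its waits — m12 — are resolved); releases m11


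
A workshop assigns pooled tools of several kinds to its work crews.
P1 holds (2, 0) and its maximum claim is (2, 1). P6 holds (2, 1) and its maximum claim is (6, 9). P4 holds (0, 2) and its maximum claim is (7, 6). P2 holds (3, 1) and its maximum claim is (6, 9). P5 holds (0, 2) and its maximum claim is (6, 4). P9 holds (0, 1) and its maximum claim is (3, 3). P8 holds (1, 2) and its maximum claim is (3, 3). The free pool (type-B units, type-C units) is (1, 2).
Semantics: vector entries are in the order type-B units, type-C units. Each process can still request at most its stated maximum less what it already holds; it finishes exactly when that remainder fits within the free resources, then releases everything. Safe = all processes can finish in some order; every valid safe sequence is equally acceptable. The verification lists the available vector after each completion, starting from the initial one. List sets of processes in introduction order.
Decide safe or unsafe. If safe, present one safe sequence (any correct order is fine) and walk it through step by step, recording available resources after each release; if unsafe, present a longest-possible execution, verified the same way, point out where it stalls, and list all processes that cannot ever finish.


UNSAFE — no complete ordering exists.
Key observation: after P1, P9, P8 the pool peaks at (4, 5), and each blocked process is short somewhere: P6 on type-C units; P4 on type-B units; P2 on type-C units; P5 on type-B units.
Going as far as possible: P1, P9, P8; after that, nothing fits. Check, step by step:
  pool = (1, 2)
  P1: need (0, 1) fits (1, 2); releases (2, 0), pool now (3, 2)
  P9: need (3, 2) fits (3, 2); releases (0, 1), pool now (3, 3)
  P8: need (2, 1) fits (3, 3); releases (1, 2), pool now (4, 5)
  blocked: P6 wants (4, 8), pool (4, 5) — not enough type-C units
  blocked: P4 wants (7, 4), pool (4, 5) — not enough type-B units
  blocked: P2 wants (3, 8), pool (4, 5) — not enough type-C units
  blocked: P5 wants (6, 2), pool (4, 5) — not enough type-B units
Permanently blocked: P6, P4, P2 and P5.


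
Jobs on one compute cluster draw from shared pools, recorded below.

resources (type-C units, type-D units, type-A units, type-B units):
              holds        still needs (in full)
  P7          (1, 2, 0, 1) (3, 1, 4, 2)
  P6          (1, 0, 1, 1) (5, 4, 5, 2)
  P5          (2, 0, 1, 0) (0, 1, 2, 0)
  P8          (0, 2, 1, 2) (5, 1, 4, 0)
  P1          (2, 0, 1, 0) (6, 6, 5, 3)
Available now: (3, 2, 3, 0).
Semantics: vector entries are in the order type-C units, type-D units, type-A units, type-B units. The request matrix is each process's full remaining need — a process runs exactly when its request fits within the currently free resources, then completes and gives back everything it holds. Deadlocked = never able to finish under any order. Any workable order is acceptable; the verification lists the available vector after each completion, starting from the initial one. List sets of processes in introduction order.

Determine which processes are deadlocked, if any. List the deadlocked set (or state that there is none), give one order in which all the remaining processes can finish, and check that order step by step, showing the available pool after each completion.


No process is deadlocked.
Key observation: no deadlock: P5 fits now, and the freed resources carry the rest through.
A valid finishing order for the others: P5, P8, P7, P1, P6. Check, step by step:
  pool = (3, 2, 3, 0)
  P5 needs (0, 1, 2, 0) <= (3, 2, 3, 0) -> finishes; pool += (2, 0, 1, 0) = (5, 2, 4, 0)
  P8 needs (5, 1, 4, 0) <= (5, 2, 4, 0) -> finishes; pool += (0, 2, 1, 2) = (5, 4, 5, 2)
  P7 needs (3, 1, 4, 2) <= (5, 4, 5, 2) -> finishes; pool += (1, 2, 0, 1) = (6, 6, 5, 3)
  P1 needs (6, 6, 5, 3) <= (6, 6, 5, 3) -> finishes; pool += (2, 0, 1, 0) = (8, 6, 6, 3)
  P6 needs (5, 4, 5, 2) <= (8, 6, 6, 3) -> finishes; pool += (1, 0, 1, 1) = (9, 6, 7, 4)


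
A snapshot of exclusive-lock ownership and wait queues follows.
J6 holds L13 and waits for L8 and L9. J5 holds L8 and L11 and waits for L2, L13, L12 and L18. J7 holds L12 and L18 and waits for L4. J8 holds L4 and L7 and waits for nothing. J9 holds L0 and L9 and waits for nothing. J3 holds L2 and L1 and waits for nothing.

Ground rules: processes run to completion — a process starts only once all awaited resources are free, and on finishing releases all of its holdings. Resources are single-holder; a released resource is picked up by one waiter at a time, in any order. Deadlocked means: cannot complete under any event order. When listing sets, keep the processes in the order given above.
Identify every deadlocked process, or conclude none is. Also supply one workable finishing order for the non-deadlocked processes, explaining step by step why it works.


Deadlocked: J6 and J5.
Key observation: along J6 -> J5 -> J6, each member waits on what the next one holds — a deadlock; no other process is dragged down with it.
A valid finishing order for the others: J9, J8, J7, J3.
Check, step by step:
  J9 waits on nothing -> runs at once and releases L0 and L9
  J8 waits on nothing -> runs at once and releases L4 and L7
  J7: everything it awaited (L4) is free; runs, freeing L12 and L18
  J3 waits on nothing -> runs at once and releases L2 and L1


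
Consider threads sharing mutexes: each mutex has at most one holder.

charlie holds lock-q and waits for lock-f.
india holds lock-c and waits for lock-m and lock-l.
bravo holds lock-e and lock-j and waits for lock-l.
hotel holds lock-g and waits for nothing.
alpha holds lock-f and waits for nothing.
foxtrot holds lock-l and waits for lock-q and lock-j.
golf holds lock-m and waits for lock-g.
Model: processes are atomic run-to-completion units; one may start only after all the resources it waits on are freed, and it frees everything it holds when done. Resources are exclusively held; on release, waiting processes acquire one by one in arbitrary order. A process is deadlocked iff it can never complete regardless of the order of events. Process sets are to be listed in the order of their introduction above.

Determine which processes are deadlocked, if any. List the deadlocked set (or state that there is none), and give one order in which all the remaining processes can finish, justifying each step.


Deadlocked: india, bravo and foxtrot.
Key observation: the loop foxtrot -> bravo -> foxtrot blocks itself forever; india waits into the deadlock from upstream.
One completion order for the rest: alpha, hotel, golf, charlie.
Walking it through:
  alpha waits on nothing -> runs at once and releases lock-f
  hotel waits on nothing -> runs at once and releases lock-g
  golf waits on lock-g — all released -> runs and releases lock-m
  charlie waits on lock-f — all released -> runs and releases lock-q


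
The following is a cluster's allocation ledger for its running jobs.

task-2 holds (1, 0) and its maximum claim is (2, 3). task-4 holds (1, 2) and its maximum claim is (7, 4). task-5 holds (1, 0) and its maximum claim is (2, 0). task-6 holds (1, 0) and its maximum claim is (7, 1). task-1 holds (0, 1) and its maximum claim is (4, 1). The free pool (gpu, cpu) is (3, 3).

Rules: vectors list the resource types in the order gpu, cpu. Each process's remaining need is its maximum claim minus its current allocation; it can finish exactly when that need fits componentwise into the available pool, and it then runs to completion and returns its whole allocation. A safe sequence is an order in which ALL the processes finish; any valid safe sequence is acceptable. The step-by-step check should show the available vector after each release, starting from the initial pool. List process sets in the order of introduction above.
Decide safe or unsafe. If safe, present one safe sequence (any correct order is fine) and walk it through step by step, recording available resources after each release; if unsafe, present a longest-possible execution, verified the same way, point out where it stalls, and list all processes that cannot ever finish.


The state is UNSAFE.
Key observation: the pool after task-5, task-1, task-2 is (5, 4); every surviving request exceeds it in gpu, so progress ends there.
The run task-5, task-1, task-2 cannot be extended any further. Verifying each step:
  pool = (3, 3)
  task-5 needs (1, 0) <= (3, 3) -> finishes; pool += (1, 0) = (4, 3)
  task-1 needs (4, 0) <= (4, 3) -> finishes; pool += (0, 1) = (4, 4)
  task-2 needs (1, 3) <= (4, 4) -> finishes; pool += (1, 0) = (5, 4)
  blocked: task-4 wants (6, 2), pool (5, 4) — not enough gpu
  blocked: task-6 wants (6, 1), pool (5, 4) — not enough gpu
Processes that can never finish: task-4 and task-6.


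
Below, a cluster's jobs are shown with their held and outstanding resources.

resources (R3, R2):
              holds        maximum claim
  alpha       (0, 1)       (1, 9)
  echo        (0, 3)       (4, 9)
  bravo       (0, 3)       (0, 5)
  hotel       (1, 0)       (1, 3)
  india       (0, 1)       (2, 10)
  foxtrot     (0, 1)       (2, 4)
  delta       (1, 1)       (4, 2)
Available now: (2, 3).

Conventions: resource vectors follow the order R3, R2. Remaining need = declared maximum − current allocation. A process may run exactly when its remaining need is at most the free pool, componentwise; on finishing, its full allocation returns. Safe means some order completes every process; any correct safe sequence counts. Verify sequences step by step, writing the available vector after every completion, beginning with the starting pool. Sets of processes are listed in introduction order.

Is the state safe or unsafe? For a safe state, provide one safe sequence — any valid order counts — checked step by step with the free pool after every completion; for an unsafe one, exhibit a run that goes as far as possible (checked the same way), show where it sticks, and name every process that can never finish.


SAFE. One safe sequence: hotel, delta, bravo, foxtrot, echo, india, alpha.
Key observation: the order's first zero-slack moment is hotel ((0, 3) needed, (2, 3) free — a requested resource with nothing to spare).
Verifying each step:
  pool = (2, 3)
  run hotel (needs (0, 3), free (2, 3)); after release of (1, 0) the pool is (3, 3)
  run delta (needs (3, 1), free (3, 3)); after release of (1, 1) the pool is (4, 4)
  run bravo (needs (0, 2), free (4, 4)); after release of (0, 3) the pool is (4, 7)
  run foxtrot (needs (2, 3), free (4, 7)); after release of (0, 1) the pool is (4, 8)
  run echo (needs (4, 6), free (4, 8)); after release of (0, 3) the pool is (4, 11)
  run india (needs (2, 9), free (4, 11)); after release of (0, 1) the pool is (4, 12)
  run alpha (needs (1, 8), free (4, 12)); after release of (0, 1) the pool is (4, 13)


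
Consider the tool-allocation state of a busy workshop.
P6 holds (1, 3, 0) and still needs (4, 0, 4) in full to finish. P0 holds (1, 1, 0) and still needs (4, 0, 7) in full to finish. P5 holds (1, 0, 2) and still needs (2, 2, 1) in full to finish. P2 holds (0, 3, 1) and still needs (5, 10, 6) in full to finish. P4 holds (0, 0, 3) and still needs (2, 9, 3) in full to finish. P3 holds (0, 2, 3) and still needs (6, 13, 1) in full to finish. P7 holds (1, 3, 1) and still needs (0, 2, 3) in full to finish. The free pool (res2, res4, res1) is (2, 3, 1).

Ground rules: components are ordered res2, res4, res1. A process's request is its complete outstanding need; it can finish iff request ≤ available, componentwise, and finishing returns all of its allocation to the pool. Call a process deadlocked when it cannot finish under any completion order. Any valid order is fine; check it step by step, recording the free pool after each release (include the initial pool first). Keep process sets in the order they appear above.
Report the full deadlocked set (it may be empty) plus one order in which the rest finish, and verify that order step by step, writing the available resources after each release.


No process is deadlocked.
Key observation: starting with P5, each completion frees enough for the next — no one is permanently blocked.
One completion order for the rest: P5, P7, P6, P4, P0, P2, P3. Check, step by step:
  pool = (2, 3, 1)
  run P5 (needs (2, 2, 1), free (2, 3, 1)); after release of (1, 0, 2) the pool is (3, 3, 3)
  run P7 (needs (0, 2, 3), free (3, 3, 3)); after release of (1, 3, 1) the pool is (4, 6, 4)
  run P6 (needs (4, 0, 4), free (4, 6, 4)); after release of (1, 3, 0) the pool is (5, 9, 4)
  run P4 (needs (2, 9, 3), free (5, 9, 4)); after release of (0, 0, 3) the pool is (5, 9, 7)
  run P0 (needs (4, 0, 7), free (5, 9, 7)); after release of (1, 1, 0) the pool is (6, 10, 7)
  run P2 (needs (5, 10, 6), free (6, 10, 7)); after release of (0, 3, 1) the pool is (6, 13, 8)
  run P3 (needs (6, 13, 1), free (6, 13, 8)); after release of (0, 2, 3) the pool is (6, 15, 11)


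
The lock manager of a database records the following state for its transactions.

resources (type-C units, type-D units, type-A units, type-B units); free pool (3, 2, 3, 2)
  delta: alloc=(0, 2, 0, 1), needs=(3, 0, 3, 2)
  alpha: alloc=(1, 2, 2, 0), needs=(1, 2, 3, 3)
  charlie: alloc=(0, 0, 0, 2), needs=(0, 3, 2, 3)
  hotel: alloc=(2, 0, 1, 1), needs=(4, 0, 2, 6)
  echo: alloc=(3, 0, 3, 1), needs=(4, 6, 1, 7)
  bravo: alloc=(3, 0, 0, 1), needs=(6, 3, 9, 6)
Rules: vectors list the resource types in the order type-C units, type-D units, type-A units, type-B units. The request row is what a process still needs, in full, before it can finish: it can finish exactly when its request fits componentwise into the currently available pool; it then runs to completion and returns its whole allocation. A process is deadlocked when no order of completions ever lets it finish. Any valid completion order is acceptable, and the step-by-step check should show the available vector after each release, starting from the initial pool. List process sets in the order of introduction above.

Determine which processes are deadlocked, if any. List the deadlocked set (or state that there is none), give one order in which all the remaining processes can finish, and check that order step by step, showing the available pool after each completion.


The deadlocked set is hotel, echo and bravo.
Key observation: the wall is type-B units: completing delta, alpha, charlie brings the pool only to (4, 6, 5, 5), and all the rest need more.
A valid finishing order for the others: delta, alpha, charlie. Walking it through:
  pool = (3, 2, 3, 2)
  delta needs (3, 0, 3, 2) <= (3, 2, 3, 2) -> finishes; pool += (0, 2, 0, 1) = (3, 4, 3, 3)
  alpha needs (1, 2, 3, 3) <= (3, 4, 3, 3) -> finishes; pool += (1, 2, 2, 0) = (4, 6, 5, 3)
  charlie needs (0, 3, 2, 3) <= (4, 6, 5, 3) -> finishes; pool += (0, 0, 0, 2) = (4, 6, 5, 5)
The stuck group stays short no matter what:
  hotel cannot run: need (4, 0, 2, 6) vs free (4, 6, 5, 5) (insufficient type-B units)
  echo cannot run: need (4, 6, 1, 7) vs free (4, 6, 5, 5) (insufficient type-B units)
  bravo cannot run: need (6, 3, 9, 6) vs free (4, 6, 5, 5) (insufficient type-C units, type-A units and type-B units)


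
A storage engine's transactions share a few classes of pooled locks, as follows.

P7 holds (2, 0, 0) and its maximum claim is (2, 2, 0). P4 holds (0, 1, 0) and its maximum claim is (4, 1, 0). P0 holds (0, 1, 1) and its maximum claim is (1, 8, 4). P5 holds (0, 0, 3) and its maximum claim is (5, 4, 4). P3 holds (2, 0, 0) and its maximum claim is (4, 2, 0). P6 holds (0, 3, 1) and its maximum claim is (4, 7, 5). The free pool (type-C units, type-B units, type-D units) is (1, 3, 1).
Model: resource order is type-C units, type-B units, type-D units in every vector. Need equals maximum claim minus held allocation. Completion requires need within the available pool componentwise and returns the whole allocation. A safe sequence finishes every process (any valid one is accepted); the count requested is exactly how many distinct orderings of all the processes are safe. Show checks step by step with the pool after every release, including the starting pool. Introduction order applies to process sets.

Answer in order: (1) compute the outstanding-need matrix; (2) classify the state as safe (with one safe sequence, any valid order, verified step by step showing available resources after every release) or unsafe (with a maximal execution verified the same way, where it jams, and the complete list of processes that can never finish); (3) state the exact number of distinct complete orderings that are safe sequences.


(1) Need matrix, components ordered type-C units, type-B units, type-D units:
  P7: (0, 2, 0)
  P4: (4, 0, 0)
  P0: (1, 7, 3)
  P5: (5, 4, 1)
  P3: (2, 2, 0)
  P6: (4, 4, 4)
(2) SAFE, for example via the order P7, P3, P4, P5, P6, P0.
Key observation: the order's first zero-slack moment is P5 ((5, 4, 1) needed, (5, 4, 1) free — a requested resource with nothing to spare).
Verifying each step:
  pool = (1, 3, 1)
  P7 needs (0, 2, 0) <= (1, 3, 1) -> finishes; pool += (2, 0, 0) = (3, 3, 1)
  P3 needs (2, 2, 0) <= (3, 3, 1) -> finishes; pool += (2, 0, 0) = (5, 3, 1)
  P4 needs (4, 0, 0) <= (5, 3, 1) -> finishes; pool += (0, 1, 0) = (5, 4, 1)
  P5 needs (5, 4, 1) <= (5, 4, 1) -> finishes; pool += (0, 0, 3) = (5, 4, 4)
  P6 needs (4, 4, 4) <= (5, 4, 4) -> finishes; pool += (0, 3, 1) = (5, 7, 5)
  P0 needs (1, 7, 3) <= (5, 7, 5) -> finishes; pool += (0, 1, 1) = (5, 8, 6)
(3) The exact count: 1 of the possible complete orderings is a safe sequence.


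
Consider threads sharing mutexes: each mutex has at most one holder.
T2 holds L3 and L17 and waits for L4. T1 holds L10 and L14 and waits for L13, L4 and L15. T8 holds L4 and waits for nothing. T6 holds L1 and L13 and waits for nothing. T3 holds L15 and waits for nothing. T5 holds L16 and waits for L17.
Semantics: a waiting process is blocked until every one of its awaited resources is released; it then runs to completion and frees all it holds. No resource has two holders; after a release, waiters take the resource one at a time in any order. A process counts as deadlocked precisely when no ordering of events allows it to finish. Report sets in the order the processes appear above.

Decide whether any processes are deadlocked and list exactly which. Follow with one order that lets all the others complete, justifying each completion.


The deadlocked set is empty.
Key observation: there is no circular wait here — follow any chain and it reaches a process that is free to run now.
One completion order for the rest: T3, T8, T6, T2, T5, T1.
Check, step by step:
  run T3 (it waits on nothing); releases L15
  run T8 (it waits on nothing); releases L4
  run T6 (it waits on nothing); releases L1 and L13
  run T2 (all its waits — L4 — are resolved); releases L3 and L17
  run T5 (all its waits — L17 — are resolved); releases L16
  run T1 (all its waits — L13, L4 and L15 — are resolved); releases L10 and L14


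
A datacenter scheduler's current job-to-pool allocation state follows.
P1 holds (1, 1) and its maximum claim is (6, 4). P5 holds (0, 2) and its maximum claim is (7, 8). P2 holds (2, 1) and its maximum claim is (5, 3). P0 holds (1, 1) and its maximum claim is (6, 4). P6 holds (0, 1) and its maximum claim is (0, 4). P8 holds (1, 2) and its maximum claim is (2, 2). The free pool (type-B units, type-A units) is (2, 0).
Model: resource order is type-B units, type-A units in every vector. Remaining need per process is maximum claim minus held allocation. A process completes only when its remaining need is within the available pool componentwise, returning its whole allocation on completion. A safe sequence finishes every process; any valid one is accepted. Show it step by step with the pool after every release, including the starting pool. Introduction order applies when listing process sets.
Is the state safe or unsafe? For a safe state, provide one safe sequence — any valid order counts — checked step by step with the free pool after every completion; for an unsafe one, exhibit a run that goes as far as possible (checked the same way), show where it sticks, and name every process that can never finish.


SAFE — a valid safe sequence is P8, P2, P6, P0, P1, P5.
Key observation: P2 marks the first exact bind of the order: its need (3, 2) fits the free (3, 2) with zero slack on a requested resource.
Step-by-step check:
  pool = (2, 0)
  P8: need (1, 0) fits (2, 0); releases (1, 2), pool now (3, 2)
  P2: need (3, 2) fits (3, 2); releases (2, 1), pool now (5, 3)
  P6: need (0, 3) fits (5, 3); releases (0, 1), pool now (5, 4)
  P0: need (5, 3) fits (5, 4); releases (1, 1), pool now (6, 5)
  P1: need (5, 3) fits (6, 5); releases (1, 1), pool now (7, 6)
  P5: need (7, 6) fits (7, 6); releases (0, 2), pool now (7, 8)


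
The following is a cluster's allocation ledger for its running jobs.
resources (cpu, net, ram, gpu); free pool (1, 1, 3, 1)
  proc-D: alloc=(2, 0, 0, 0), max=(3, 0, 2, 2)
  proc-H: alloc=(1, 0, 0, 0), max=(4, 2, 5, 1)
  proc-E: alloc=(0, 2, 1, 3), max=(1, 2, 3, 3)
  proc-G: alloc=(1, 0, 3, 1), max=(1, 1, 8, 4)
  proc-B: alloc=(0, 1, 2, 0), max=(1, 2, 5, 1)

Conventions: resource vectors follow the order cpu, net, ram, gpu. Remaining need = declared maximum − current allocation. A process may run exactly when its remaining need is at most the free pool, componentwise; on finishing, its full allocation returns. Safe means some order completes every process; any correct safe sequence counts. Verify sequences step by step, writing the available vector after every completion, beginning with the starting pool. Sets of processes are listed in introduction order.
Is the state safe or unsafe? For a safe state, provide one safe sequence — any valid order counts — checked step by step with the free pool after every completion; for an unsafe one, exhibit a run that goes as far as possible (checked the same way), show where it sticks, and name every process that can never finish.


SAFE. One safe sequence: proc-B, proc-E, proc-D, proc-G, proc-H.
Key observation: the order's first zero-slack moment is proc-B ((1, 1, 3, 1) needed, (1, 1, 3, 1) free — a requested resource with nothing to spare).
Check, step by step:
  pool = (1, 1, 3, 1)
  run proc-B (needs (1, 1, 3, 1), free (1, 1, 3, 1)); after release of (0, 1, 2, 0) the pool is (1, 2, 5, 1)
  run proc-E (needs (1, 0, 2, 0), free (1, 2, 5, 1)); after release of (0, 2, 1, 3) the pool is (1, 4, 6, 4)
  run proc-D (needs (1, 0, 2, 2), free (1, 4, 6, 4)); after release of (2, 0, 0, 0) the pool is (3, 4, 6, 4)
  run proc-G (needs (0, 1, 5, 3), free (3, 4, 6, 4)); after release of (1, 0, 3, 1) the pool is (4, 4, 9, 5)
  run proc-H (needs (3, 2, 5, 1), free (4, 4, 9, 5)); after release of (1, 0, 0, 0) the pool is (5, 4, 9, 5)


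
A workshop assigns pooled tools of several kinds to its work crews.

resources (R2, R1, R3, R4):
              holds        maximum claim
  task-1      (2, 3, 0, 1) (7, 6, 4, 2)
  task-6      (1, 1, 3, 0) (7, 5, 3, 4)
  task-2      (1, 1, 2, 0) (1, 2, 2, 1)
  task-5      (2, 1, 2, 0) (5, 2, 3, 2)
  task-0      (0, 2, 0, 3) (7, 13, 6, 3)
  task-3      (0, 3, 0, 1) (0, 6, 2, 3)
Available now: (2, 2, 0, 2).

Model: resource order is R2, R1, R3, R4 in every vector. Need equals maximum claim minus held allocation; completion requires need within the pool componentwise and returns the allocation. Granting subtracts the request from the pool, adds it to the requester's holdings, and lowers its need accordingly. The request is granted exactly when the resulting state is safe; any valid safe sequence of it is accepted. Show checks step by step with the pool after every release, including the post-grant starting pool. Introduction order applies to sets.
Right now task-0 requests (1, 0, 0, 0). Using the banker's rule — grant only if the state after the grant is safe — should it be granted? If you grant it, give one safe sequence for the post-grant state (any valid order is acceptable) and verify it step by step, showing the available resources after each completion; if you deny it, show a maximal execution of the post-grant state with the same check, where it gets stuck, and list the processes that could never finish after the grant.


DENY: after the grant no complete ordering would exist.
Key observation: the pool after task-2, task-3 is (2, 6, 2, 3); every surviving request exceeds it in R2, so progress ends there.
After a pretend grant, a maximal execution: task-2, task-3 — then nothing else fits. Check, step by step:
  pool = (1, 2, 0, 2)
  run task-2 (needs (0, 1, 0, 1), free (1, 2, 0, 2)); after release of (1, 1, 2, 0) the pool is (2, 3, 2, 2)
  run task-3 (needs (0, 3, 2, 2), free (2, 3, 2, 2)); after release of (0, 3, 0, 1) the pool is (2, 6, 2, 3)
  task-1 cannot run: need (5, 3, 4, 1) vs free (2, 6, 2, 3) (insufficient R2 and R3)
  task-6 cannot run: need (6, 4, 0, 4) vs free (2, 6, 2, 3) (insufficient R2 and R4)
  task-5 cannot run: need (3, 1, 1, 2) vs free (2, 6, 2, 3) (insufficient R2)
  task-0 cannot run: need (6, 11, 6, 0) vs free (2, 6, 2, 3) (insufficient R2, R1 and R3)
Post-grant, the permanently blocked set is task-1, task-6, task-5 and task-0.


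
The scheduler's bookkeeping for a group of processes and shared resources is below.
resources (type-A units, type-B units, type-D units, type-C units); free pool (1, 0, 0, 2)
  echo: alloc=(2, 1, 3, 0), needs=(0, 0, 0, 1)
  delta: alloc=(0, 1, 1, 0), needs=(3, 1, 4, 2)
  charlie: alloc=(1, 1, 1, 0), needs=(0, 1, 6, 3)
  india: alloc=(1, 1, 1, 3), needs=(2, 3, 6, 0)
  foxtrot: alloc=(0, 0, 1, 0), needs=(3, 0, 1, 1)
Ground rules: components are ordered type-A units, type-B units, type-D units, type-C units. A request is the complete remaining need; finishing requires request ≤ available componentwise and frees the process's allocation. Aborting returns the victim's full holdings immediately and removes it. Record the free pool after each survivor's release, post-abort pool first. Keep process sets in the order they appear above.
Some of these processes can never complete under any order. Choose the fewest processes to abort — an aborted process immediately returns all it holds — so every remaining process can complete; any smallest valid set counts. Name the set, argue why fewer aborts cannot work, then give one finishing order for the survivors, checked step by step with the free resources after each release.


The answer: abort charlie.
Key observation: india could never have finished before the abort; with (1, 1, 1, 0) returned by charlie, it fits at step 4.
Minimality: the empty abort set fails — the state is deadlocked as it stands.
The survivors complete as echo, foxtrot, delta, india. Check, step by step (starting from the post-abort pool):
  pool = (2, 1, 1, 2)
  echo: need (0, 0, 0, 1) fits (2, 1, 1, 2); releases (2, 1, 3, 0), pool now (4, 2, 4, 2)
  foxtrot: need (3, 0, 1, 1) fits (4, 2, 4, 2); releases (0, 0, 1, 0), pool now (4, 2, 5, 2)
  delta: need (3, 1, 4, 2) fits (4, 2, 5, 2); releases (0, 1, 1, 0), pool now (4, 3, 6, 2)
  india: need (2, 3, 6, 0) fits (4, 3, 6, 2); releases (1, 1, 1, 3), pool now (5, 4, 7, 5)


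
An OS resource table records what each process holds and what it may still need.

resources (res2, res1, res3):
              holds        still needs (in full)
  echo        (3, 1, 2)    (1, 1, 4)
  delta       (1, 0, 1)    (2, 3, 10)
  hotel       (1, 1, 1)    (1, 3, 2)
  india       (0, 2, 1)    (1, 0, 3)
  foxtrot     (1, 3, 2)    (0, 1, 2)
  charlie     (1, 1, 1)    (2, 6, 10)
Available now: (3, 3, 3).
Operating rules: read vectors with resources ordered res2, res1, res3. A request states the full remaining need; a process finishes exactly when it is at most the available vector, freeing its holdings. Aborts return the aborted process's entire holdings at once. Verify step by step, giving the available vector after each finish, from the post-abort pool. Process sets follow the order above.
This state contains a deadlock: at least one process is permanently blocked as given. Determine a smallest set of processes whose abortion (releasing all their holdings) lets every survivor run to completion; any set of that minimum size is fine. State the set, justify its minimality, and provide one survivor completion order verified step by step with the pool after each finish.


The answer: abort charlie.
Key observation: delta had no path to completion before; after the abort of charlie ((1, 1, 1) returned), step 5 is where it fits.
Why nothing smaller works: aborting no one leaves the state deadlocked as given.
The survivors complete as hotel, echo, foxtrot, india, delta. Verifying each step (starting from the post-abort pool):
  pool = (4, 4, 4)
  hotel: need (1, 3, 2) fits (4, 4, 4); releases (1, 1, 1), pool now (5, 5, 5)
  echo: need (1, 1, 4) fits (5, 5, 5); releases (3, 1, 2), pool now (8, 6, 7)
  foxtrot: need (0, 1, 2) fits (8, 6, 7); releases (1, 3, 2), pool now (9, 9, 9)
  india: need (1, 0, 3) fits (9, 9, 9); releases (0, 2, 1), pool now (9, 11, 10)
  delta: need (2, 3, 10) fits (9, 11, 10); releases (1, 0, 1), pool now (10, 11, 11)


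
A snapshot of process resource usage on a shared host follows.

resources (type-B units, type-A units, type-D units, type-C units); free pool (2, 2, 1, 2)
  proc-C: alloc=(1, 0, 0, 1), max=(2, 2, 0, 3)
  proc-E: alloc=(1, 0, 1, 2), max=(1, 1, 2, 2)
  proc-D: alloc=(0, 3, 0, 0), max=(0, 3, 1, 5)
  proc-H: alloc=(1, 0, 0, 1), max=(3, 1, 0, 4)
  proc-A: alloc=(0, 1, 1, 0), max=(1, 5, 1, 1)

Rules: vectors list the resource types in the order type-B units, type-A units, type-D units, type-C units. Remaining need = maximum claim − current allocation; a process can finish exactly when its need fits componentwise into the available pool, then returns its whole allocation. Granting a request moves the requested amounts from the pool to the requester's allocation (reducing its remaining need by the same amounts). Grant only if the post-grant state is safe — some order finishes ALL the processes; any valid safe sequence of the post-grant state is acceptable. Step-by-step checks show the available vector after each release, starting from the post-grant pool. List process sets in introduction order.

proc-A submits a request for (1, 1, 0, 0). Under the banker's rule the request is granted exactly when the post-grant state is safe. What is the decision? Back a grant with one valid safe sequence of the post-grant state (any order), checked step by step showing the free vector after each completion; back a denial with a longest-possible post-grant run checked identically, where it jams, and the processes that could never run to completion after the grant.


GRANT — the state after the grant stays safe, e.g. via proc-E, proc-H, proc-D, proc-C, proc-A.
Key observation: granting shrinks the pool to (1, 1, 1, 2), yet proc-E still fits and the chain goes through.
Step-by-step check of the post-grant state:
  pool = (1, 1, 1, 2)
  proc-E needs (0, 1, 1, 0) <= (1, 1, 1, 2) -> finishes; pool += (1, 0, 1, 2) = (2, 1, 2, 4)
  proc-H needs (2, 1, 0, 3) <= (2, 1, 2, 4) -> finishes; pool += (1, 0, 0, 1) = (3, 1, 2, 5)
  proc-D needs (0, 0, 1, 5) <= (3, 1, 2, 5) -> finishes; pool += (0, 3, 0, 0) = (3, 4, 2, 5)
  proc-C needs (1, 2, 0, 2) <= (3, 4, 2, 5) -> finishes; pool += (1, 0, 0, 1) = (4, 4, 2, 6)
  proc-A needs (0, 3, 0, 1) <= (4, 4, 2, 6) -> finishes; pool += (1, 2, 1, 0) = (5, 6, 3, 6)


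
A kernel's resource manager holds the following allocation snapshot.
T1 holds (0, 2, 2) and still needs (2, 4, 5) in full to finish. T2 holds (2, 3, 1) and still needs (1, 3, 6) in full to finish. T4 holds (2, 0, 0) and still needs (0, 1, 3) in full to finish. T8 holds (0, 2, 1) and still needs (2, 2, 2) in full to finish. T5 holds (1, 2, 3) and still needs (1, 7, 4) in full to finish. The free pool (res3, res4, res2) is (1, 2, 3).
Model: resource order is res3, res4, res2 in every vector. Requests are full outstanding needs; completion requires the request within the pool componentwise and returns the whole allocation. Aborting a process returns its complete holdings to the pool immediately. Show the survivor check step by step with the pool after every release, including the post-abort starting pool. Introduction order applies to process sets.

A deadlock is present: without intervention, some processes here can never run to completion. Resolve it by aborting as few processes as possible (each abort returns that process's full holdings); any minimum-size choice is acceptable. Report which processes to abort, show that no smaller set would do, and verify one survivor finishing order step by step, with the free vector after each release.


Minimum abort set: T5.
Key observation: no ordering could ever have run T2 before the abort of T5; with (1, 2, 3) back in the pool it fits at step 1.
Why nothing smaller works: aborting no one leaves the state deadlocked as given.
Survivors finish in the order: T2, T4, T1, T8. Verifying each step (pool after the aborts first):
  pool = (2, 4, 6)
  run T2 (needs (1, 3, 6), free (2, 4, 6)); after release of (2, 3, 1) the pool is (4, 7, 7)
  run T4 (needs (0, 1, 3), free (4, 7, 7)); after release of (2, 0, 0) the pool is (6, 7, 7)
  run T1 (needs (2, 4, 5), free (6, 7, 7)); after release of (0, 2, 2) the pool is (6, 9, 9)
  run T8 (needs (2, 2, 2), free (6, 9, 9)); after release of (0, 2, 1) the pool is (6, 11, 10)


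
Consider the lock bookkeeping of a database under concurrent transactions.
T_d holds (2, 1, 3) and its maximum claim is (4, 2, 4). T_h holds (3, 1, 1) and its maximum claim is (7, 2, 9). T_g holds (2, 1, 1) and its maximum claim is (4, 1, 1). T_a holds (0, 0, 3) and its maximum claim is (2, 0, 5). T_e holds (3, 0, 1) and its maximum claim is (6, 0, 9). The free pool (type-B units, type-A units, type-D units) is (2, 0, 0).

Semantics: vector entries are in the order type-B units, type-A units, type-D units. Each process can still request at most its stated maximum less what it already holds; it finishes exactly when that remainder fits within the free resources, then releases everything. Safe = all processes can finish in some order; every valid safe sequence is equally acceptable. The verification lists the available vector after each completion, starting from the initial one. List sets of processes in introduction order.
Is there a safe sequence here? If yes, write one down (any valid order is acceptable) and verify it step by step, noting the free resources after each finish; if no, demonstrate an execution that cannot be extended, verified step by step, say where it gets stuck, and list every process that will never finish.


UNSAFE — no complete ordering exists.
Key observation: type-D units is the bottleneck — with T_g, T_d, T_a done the pool holds (6, 2, 7), short of every remaining need.
The run T_g, T_d, T_a cannot be extended any further. Check, step by step:
  pool = (2, 0, 0)
  T_g: need (2, 0, 0) fits (2, 0, 0); releases (2, 1, 1), pool now (4, 1, 1)
  T_d: need (2, 1, 1) fits (4, 1, 1); releases (2, 1, 3), pool now (6, 2, 4)
  T_a: need (2, 0, 2) fits (6, 2, 4); releases (0, 0, 3), pool now (6, 2, 7)
  blocked: T_h wants (4, 1, 8), pool (6, 2, 7) — not enough type-D units
  blocked: T_e wants (3, 0, 8), pool (6, 2, 7) — not enough type-D units
Processes that can never finish: T_h and T_e.


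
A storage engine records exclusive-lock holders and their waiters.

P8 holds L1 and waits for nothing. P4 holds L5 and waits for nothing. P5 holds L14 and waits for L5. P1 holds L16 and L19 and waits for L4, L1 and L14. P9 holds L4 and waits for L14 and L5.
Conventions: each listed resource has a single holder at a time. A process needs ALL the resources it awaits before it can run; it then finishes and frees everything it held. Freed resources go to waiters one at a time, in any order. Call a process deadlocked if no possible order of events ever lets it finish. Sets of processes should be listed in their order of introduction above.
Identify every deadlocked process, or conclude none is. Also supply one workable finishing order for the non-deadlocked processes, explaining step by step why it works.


No process is deadlocked.
Key observation: although several processes wait, no cycle exists — each chain bottoms out at a free runner.
The rest can finish in the order P4, P5, P9, P8, P1.
Check, step by step:
  P4 waits on nothing -> runs at once and releases L5
  P5: everything it awaited (L5) is free; runs, freeing L14
  P9: everything it awaited (L14 and L5) is free; runs, freeing L4
  P8 waits on nothing -> runs at once and releases L1
  P1: everything it awaited (L4, L1 and L14) is free; runs, freeing L16 and L19


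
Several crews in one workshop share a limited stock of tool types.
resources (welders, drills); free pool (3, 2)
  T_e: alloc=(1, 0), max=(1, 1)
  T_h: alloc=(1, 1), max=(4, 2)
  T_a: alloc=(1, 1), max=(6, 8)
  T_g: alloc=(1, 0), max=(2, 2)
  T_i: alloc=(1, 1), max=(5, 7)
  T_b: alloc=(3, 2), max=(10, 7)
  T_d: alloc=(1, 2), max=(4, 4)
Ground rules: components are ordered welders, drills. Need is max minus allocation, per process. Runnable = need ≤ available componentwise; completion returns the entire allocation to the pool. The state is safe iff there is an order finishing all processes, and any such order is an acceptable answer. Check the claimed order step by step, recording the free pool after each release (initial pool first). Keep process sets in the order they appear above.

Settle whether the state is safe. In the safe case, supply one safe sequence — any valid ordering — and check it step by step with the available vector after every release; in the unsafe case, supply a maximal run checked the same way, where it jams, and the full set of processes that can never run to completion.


The state is SAFE; one workable sequence: T_g, T_d, T_h, T_e, T_b, T_i, T_a.
Key observation: reading the order forward, T_g is the first process whose need (1, 2) meets the free pool (3, 2) exactly on a resource it requests.
Walking it through:
  pool = (3, 2)
  T_g needs (1, 2) <= (3, 2) -> finishes; pool += (1, 0) = (4, 2)
  T_d needs (3, 2) <= (4, 2) -> finishes; pool += (1, 2) = (5, 4)
  T_h needs (3, 1) <= (5, 4) -> finishes; pool += (1, 1) = (6, 5)
  T_e needs (0, 1) <= (6, 5) -> finishes; pool += (1, 0) = (7, 5)
  T_b needs (7, 5) <= (7, 5) -> finishes; pool += (3, 2) = (10, 7)
  T_i needs (4, 6) <= (10, 7) -> finishes; pool += (1, 1) = (11, 8)
  T_a needs (5, 7) <= (11, 8) -> finishes; pool += (1, 1) = (12, 9)


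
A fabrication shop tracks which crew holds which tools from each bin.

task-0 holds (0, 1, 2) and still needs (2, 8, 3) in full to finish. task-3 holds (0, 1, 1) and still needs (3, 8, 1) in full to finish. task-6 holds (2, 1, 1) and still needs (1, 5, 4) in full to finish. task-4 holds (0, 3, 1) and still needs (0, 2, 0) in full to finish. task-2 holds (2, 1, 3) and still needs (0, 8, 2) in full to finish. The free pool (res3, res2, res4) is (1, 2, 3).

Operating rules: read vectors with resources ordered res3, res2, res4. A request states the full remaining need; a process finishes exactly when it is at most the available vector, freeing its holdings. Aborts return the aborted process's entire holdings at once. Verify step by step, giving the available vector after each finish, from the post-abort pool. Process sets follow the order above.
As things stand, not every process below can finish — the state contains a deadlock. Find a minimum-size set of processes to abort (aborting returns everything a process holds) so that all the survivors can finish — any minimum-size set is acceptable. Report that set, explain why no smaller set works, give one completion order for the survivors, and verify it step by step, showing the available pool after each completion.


The answer: abort task-0 and task-3.
Key observation: aborting task-0 and task-3 returns (0, 2, 3), and task-2 — hopeless before — runs at step 3 with the returned capacity in the pool.
Why nothing smaller works — every single abort fails: task-0 alone leaves task-3 blocked (short on res2); task-3 alone leaves task-0 blocked (short on res2); task-6 alone leaves task-0 blocked (short on res2); task-4 alone leaves task-0 blocked (short on res2); task-2 alone leaves task-0 blocked (short on res2).
Survivors finish in the order: task-4, task-6, task-2. Verifying each step (pool after the aborts first):
  pool = (1, 4, 6)
  task-4: need (0, 2, 0) fits (1, 4, 6); releases (0, 3, 1), pool now (1, 7, 7)
  task-6: need (1, 5, 4) fits (1, 7, 7); releases (2, 1, 1), pool now (3, 8, 8)
  task-2: need (0, 8, 2) fits (3, 8, 8); releases (2, 1, 3), pool now (5, 9, 11)
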